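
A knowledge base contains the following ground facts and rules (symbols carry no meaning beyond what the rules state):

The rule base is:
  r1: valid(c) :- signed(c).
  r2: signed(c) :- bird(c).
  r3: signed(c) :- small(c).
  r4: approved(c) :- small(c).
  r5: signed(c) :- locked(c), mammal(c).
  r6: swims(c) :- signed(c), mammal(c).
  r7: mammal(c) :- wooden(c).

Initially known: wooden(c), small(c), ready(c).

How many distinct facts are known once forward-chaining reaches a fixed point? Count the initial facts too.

8

Round 1: r3 [signed(c) :- small(c).]; r4 [approved(c) :- small(c).]; r7 [mammal(c) :- wooden(c).]. Adds signed(c), approved(c), mammal(c).
Round 2: r1 [valid(c) :- signed(c).]; r6 [swims(c) :- signed(c), mammal(c).]. Adds valid(c), swims(c).
Closure: {approved(c), mammal(c), ready(c), signed(c), small(c), swims(c), valid(c), wooden(c)} — 8 facts.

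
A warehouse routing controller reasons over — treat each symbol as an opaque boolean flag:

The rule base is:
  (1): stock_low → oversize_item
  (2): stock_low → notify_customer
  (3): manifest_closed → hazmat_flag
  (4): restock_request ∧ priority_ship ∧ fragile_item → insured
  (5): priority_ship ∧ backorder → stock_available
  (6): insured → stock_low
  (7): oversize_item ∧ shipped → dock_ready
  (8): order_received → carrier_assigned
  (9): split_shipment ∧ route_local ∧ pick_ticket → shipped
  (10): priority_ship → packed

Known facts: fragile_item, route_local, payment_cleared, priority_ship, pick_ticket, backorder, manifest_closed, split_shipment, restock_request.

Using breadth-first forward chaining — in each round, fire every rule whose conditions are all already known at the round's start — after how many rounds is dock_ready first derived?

[1] (3) [manifest_closed → hazmat_flag]; (4) [restock_request ∧ priority_ship ∧ fragile_item → insured]; (5) [priority_ship ∧ backorder → stock_available]; (9) [split_shipment ∧ route_local ∧ pick_ticket → shipped]; (10) [priority_ship → packed]. ⇒ new: hazmat_flag, insured, stock_available, shipped, packed.
[2] (6) [insured → stock_low]. ⇒ new: stock_low.
[3] (1) [stock_low → oversize_item]; (2) [stock_low → notify_customer]. ⇒ new: oversize_item, notify_customer.
[4] (7) [oversize_item ∧ shipped → dock_ready]. ⇒ new: dock_ready.
dock_ready first appears in round 4.

4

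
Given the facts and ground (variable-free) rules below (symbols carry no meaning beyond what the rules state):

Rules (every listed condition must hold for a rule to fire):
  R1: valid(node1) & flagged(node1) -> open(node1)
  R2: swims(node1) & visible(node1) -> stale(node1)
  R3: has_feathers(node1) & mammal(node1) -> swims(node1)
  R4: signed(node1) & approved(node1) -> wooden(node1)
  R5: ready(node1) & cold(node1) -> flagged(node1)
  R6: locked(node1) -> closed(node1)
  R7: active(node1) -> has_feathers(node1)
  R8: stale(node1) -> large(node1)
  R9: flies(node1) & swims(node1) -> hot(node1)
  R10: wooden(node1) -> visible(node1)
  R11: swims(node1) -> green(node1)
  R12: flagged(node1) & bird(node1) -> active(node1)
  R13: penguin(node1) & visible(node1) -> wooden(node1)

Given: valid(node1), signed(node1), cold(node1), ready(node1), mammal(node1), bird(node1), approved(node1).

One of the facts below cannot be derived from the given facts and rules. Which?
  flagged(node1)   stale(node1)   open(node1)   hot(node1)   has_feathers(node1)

hot(node1)

[1] R4 [signed(node1) & approved(node1) -> wooden(node1)]; R5 [ready(node1) & cold(node1) -> flagged(node1)]. ⇒ new: wooden(node1), flagged(node1).
[2] R1 [valid(node1) & flagged(node1) -> open(node1)]; R10 [wooden(node1) -> visible(node1)]; R12 [flagged(node1) & bird(node1) -> active(node1)]. ⇒ new: open(node1), visible(node1), active(node1).
[3] R7 [active(node1) -> has_feathers(node1)]. ⇒ new: has_feathers(node1).
[4] R3 [has_feathers(node1) & mammal(node1) -> swims(node1)]. ⇒ new: swims(node1).
[5] R2 [swims(node1) & visible(node1) -> stale(node1)]; R11 [swims(node1) -> green(node1)]. ⇒ new: stale(node1), green(node1).
[6] R8 [stale(node1) -> large(node1)]. ⇒ new: large(node1).
Derived: flagged(node1) (round 1), stale(node1) (round 5), has_feathers(node1) (round 3), open(node1) (round 2). hot(node1) never appears in any round.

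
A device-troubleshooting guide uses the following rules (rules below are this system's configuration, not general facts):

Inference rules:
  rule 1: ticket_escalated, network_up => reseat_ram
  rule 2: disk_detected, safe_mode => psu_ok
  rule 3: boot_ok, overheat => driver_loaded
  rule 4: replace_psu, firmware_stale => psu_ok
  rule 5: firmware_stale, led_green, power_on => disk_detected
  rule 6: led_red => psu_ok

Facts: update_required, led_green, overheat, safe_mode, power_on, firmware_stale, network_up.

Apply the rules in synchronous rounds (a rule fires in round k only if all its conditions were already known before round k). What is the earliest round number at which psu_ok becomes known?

Round 1 fires rule 5, giving disk_detected.
Round 2 fires rule 2, giving psu_ok.
psu_ok first appears in round 2.

2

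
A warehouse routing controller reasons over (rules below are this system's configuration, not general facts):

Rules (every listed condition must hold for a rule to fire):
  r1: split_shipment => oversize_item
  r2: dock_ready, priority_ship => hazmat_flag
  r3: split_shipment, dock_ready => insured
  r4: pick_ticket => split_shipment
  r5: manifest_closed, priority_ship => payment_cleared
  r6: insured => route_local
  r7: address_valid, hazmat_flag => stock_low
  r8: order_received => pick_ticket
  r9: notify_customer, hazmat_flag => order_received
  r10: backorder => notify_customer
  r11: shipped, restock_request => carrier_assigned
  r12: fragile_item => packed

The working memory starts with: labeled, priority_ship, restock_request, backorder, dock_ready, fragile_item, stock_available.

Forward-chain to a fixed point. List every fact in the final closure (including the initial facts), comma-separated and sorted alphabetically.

backorder, dock_ready, fragile_item, hazmat_flag, insured, labeled, notify_customer, order_received, oversize_item, packed, pick_ticket, priority_ship, restock_request, route_local, split_shipment, stock_available

Round 1 — r2, r10, r12, derive hazmat_flag, notify_customer, packed.
Round 2 — r9, derive order_received.
Round 3 — r8, derive pick_ticket.
Round 4 — r4, derive split_shipment.
Round 5 — r1, r3, derive oversize_item, insured.
Round 6 — r6, derive route_local.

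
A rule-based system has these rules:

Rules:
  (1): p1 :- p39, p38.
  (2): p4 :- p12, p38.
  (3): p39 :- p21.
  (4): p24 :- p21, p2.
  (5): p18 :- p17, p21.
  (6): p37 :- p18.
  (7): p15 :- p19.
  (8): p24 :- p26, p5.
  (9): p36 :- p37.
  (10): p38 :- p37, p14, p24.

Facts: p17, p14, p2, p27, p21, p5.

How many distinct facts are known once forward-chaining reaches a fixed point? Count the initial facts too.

13

Round 1: (3) [p39 :- p21.]; (4) [p24 :- p21, p2.]; (5) [p18 :- p17, p21.]. Adds p39, p24, p18.
Round 2: (6) [p37 :- p18.]. Adds p37.
Round 3: (9) [p36 :- p37.]; (10) [p38 :- p37, p14, p24.]. Adds p36, p38.
Round 4: (1) [p1 :- p39, p38.]. Adds p1.
Closure: {p1, p14, p17, p18, p2, p21, p24, p27, p36, p37, p38, p39, p5} — 13 facts.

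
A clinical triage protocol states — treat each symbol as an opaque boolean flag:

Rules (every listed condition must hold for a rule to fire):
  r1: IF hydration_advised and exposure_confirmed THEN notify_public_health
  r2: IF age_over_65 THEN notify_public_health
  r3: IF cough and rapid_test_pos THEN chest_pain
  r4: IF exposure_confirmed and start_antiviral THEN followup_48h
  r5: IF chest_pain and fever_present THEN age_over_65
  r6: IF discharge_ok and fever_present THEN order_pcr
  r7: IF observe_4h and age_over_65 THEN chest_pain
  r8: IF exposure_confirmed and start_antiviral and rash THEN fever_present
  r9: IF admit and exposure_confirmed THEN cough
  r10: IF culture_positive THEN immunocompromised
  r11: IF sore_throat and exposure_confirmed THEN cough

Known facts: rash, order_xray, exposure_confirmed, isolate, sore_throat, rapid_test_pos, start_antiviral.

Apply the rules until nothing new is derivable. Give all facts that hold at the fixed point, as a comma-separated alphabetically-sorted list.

Round 1: r4 [IF exposure_confirmed and start_antiviral THEN followup_48h]; r8 [IF exposure_confirmed and start_antiviral and rash THEN fever_present]; r11 [IF sore_throat and exposure_confirmed THEN cough]. New: followup_48h, fever_present, cough.
Round 2: r3 [IF cough and rapid_test_pos THEN chest_pain]. New: chest_pain.
Round 3: r5 [IF chest_pain and fever_present THEN age_over_65]. New: age_over_65.
Round 4: r2 [IF age_over_65 THEN notify_public_health]. New: notify_public_health.

age_over_65, chest_pain, cough, exposure_confirmed, fever_present, followup_48h, isolate, notify_public_health, order_xray, rapid_test_pos, rash, sore_throat, start_antiviral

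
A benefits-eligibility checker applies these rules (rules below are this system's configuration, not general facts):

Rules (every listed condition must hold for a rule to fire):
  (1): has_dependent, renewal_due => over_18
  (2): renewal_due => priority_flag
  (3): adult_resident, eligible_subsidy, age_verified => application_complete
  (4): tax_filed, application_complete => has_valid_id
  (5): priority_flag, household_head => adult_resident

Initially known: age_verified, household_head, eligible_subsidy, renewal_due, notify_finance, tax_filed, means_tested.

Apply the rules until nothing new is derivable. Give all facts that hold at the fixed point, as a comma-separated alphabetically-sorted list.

Round 1: (2) [renewal_due => priority_flag]. New: priority_flag.
Round 2: (5) [priority_flag, household_head => adult_resident]. New: adult_resident.
Round 3: (3) [adult_resident, eligible_subsidy, age_verified => application_complete]. New: application_complete.
Round 4: (4) [tax_filed, application_complete => has_valid_id]. New: has_valid_id.

adult_resident, age_verified, application_complete, eligible_subsidy, has_valid_id, household_head, means_tested, notify_finance, priority_flag, renewal_due, tax_filed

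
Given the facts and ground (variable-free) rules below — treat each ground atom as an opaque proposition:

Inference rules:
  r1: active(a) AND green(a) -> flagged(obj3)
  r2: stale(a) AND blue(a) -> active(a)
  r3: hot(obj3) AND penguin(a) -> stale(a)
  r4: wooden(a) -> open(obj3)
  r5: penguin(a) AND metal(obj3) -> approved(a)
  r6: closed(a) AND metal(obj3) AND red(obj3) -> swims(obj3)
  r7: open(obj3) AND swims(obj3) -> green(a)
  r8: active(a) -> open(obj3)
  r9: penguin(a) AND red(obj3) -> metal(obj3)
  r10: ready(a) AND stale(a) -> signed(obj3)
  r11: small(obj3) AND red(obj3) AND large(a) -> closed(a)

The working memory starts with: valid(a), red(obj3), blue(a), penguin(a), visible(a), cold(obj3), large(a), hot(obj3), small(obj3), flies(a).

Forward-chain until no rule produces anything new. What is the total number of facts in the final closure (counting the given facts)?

19

Round 1 — r3, r9, r11, derive stale(a), metal(obj3), closed(a).
Round 2 — r2, r5, r6, derive active(a), approved(a), swims(obj3).
Round 3 — r8, derive open(obj3).
Round 4 — r7, derive green(a).
Round 5 — r1, derive flagged(obj3).
Closure: {active(a), approved(a), blue(a), closed(a), cold(obj3), flagged(obj3), flies(a), green(a), hot(obj3), large(a), metal(obj3), open(obj3), penguin(a), red(obj3), small(obj3), stale(a), swims(obj3), valid(a), visible(a)} — 19 facts.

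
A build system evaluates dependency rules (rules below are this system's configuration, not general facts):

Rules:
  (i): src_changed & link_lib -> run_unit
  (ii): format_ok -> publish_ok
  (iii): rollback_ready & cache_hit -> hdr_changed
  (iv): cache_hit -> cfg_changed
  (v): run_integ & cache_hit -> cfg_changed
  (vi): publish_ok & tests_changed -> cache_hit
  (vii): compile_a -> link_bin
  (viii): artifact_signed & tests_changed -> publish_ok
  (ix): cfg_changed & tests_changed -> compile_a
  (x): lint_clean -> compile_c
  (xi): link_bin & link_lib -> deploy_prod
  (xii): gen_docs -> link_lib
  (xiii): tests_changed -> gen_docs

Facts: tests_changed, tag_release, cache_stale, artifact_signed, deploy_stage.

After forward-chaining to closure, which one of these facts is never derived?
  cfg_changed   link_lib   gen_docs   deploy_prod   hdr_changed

Round 1: (viii) [artifact_signed & tests_changed -> publish_ok]; (xiii) [tests_changed -> gen_docs]. New: publish_ok, gen_docs.
Round 2: (vi) [publish_ok & tests_changed -> cache_hit]; (xii) [gen_docs -> link_lib]. New: cache_hit, link_lib.
Round 3: (iv) [cache_hit -> cfg_changed]. New: cfg_changed.
Round 4: (ix) [cfg_changed & tests_changed -> compile_a]. New: compile_a.
Round 5: (vii) [compile_a -> link_bin]. New: link_bin.
Round 6: (xi) [link_bin & link_lib -> deploy_prod]. New: deploy_prod.
Derived: cfg_changed (round 3), gen_docs (round 1), deploy_prod (round 6), link_lib (round 2). hdr_changed never appears in any round.

hdr_changed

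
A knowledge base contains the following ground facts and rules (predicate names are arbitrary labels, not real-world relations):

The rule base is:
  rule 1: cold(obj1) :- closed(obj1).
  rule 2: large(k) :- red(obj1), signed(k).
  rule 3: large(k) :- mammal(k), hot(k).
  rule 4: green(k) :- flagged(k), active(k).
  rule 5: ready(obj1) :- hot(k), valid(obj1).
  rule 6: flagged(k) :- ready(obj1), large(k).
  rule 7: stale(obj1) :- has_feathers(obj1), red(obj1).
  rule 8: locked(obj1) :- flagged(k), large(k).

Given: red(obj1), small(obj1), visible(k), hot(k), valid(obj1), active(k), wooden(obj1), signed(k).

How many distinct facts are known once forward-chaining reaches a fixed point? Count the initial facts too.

13

Round 1: rule 2 [large(k) :- red(obj1), signed(k).]; rule 5 [ready(obj1) :- hot(k), valid(obj1).]. Adds large(k), ready(obj1).
Round 2: rule 6 [flagged(k) :- ready(obj1), large(k).]. Adds flagged(k).
Round 3: rule 4 [green(k) :- flagged(k), active(k).]; rule 8 [locked(obj1) :- flagged(k), large(k).]. Adds green(k), locked(obj1).
Closure: {active(k), flagged(k), green(k), hot(k), large(k), locked(obj1), ready(obj1), red(obj1), signed(k), small(obj1), valid(obj1), visible(k), wooden(obj1)} — 13 facts.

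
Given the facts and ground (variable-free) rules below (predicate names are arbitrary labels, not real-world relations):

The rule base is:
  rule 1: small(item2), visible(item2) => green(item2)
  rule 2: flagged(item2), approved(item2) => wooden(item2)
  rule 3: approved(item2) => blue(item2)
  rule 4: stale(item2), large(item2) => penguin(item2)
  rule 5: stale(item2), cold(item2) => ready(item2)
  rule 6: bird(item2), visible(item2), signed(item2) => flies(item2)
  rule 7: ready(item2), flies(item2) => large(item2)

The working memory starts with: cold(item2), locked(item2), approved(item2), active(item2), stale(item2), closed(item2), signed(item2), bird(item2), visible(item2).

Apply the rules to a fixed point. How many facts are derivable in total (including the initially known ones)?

Round 1 fires rule 3, rule 5, rule 6, giving blue(item2), ready(item2), flies(item2).
Round 2 fires rule 7, giving large(item2).
Round 3 fires rule 4, giving penguin(item2).
Closure: {active(item2), approved(item2), bird(item2), blue(item2), closed(item2), cold(item2), flies(item2), large(item2), locked(item2), penguin(item2), ready(item2), signed(item2), stale(item2), visible(item2)} — 14 facts.

14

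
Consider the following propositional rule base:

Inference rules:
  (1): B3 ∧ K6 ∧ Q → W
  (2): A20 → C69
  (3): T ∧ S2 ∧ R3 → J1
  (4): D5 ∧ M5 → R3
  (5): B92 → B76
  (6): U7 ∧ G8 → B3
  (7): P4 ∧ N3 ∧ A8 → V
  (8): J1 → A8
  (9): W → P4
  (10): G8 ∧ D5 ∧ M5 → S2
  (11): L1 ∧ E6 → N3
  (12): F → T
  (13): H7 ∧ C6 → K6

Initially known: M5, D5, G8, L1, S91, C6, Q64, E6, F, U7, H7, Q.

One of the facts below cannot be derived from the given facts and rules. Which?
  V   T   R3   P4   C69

Round 1 — (4), (6), (10), (11), (12), (13), derive R3, B3, S2, N3, T, K6.
Round 2 — (1), (3), derive W, J1.
Round 3 — (8), (9), derive A8, P4.
Round 4 — (7), derive V.
Derived: P4 (round 3), R3 (round 1), T (round 1), V (round 4). C69 never appears in any round.

C69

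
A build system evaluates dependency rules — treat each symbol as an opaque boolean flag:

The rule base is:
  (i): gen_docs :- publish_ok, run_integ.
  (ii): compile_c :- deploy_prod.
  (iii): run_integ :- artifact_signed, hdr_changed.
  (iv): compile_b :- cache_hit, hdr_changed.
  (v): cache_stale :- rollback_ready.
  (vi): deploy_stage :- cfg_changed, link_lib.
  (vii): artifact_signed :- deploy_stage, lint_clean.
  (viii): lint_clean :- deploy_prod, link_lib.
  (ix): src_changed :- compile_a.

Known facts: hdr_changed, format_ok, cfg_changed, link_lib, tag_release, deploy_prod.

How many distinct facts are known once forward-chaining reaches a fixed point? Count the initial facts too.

Round 1 fires (ii), (vi), (viii), giving compile_c, deploy_stage, lint_clean.
Round 2 fires (vii), giving artifact_signed.
Round 3 fires (iii), giving run_integ.
Closure: {artifact_signed, cfg_changed, compile_c, deploy_prod, deploy_stage, format_ok, hdr_changed, link_lib, lint_clean, run_integ, tag_release} — 11 facts.

11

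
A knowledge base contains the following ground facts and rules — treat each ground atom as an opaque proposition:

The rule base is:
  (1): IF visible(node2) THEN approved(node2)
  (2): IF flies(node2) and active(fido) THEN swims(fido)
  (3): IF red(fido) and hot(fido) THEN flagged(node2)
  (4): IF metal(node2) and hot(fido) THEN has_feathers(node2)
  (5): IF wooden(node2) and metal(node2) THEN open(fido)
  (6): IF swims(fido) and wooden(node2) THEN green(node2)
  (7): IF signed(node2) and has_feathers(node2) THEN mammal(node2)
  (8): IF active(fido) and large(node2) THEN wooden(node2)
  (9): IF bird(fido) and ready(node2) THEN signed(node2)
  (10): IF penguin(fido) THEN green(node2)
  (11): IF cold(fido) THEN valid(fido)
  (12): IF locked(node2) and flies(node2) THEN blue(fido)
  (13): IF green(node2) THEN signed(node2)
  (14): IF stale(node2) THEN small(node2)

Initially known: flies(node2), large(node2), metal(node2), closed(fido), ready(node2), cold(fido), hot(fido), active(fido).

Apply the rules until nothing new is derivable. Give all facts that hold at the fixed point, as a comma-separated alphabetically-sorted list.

active(fido), closed(fido), cold(fido), flies(node2), green(node2), has_feathers(node2), hot(fido), large(node2), mammal(node2), metal(node2), open(fido), ready(node2), signed(node2), swims(fido), valid(fido), wooden(node2)

Round 1: (2) [IF flies(node2) and active(fido) THEN swims(fido)]; (4) [IF metal(node2) and hot(fido) THEN has_feathers(node2)]; (8) [IF active(fido) and large(node2) THEN wooden(node2)]; (11) [IF cold(fido) THEN valid(fido)]. Adds swims(fido), has_feathers(node2), wooden(node2), valid(fido).
Round 2: (5) [IF wooden(node2) and metal(node2) THEN open(fido)]; (6) [IF swims(fido) and wooden(node2) THEN green(node2)]. Adds open(fido), green(node2).
Round 3: (13) [IF green(node2) THEN signed(node2)]. Adds signed(node2).
Round 4: (7) [IF signed(node2) and has_feathers(node2) THEN mammal(node2)]. Adds mammal(node2).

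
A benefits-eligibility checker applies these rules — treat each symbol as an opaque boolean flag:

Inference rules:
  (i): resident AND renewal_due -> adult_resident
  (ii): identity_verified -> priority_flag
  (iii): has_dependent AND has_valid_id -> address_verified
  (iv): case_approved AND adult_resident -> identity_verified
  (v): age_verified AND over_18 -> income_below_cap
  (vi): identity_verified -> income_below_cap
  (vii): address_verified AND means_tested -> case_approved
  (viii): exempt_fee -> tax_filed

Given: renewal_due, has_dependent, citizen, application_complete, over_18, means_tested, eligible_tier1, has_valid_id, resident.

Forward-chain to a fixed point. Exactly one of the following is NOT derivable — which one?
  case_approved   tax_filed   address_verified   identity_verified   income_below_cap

Round 1: (i) [resident AND renewal_due -> adult_resident]; (iii) [has_dependent AND has_valid_id -> address_verified]. Adds adult_resident, address_verified.
Round 2: (vii) [address_verified AND means_tested -> case_approved]. Adds case_approved.
Round 3: (iv) [case_approved AND adult_resident -> identity_verified]. Adds identity_verified.
Round 4: (ii) [identity_verified -> priority_flag]; (vi) [identity_verified -> income_below_cap]. Adds priority_flag, income_below_cap.
Derived: income_below_cap (round 4), case_approved (round 2), identity_verified (round 3), address_verified (round 1). tax_filed never appears in any round.

tax_filed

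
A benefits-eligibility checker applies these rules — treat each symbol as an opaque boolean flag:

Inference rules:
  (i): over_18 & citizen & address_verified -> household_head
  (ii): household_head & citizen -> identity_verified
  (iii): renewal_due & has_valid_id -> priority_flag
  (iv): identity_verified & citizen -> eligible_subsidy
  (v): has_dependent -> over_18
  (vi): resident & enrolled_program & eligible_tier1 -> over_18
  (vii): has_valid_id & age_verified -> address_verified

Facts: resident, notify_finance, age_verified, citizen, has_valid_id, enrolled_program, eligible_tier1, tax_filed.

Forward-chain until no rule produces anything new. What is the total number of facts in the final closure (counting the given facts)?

13

Round 1: (vi) [resident & enrolled_program & eligible_tier1 -> over_18]; (vii) [has_valid_id & age_verified -> address_verified]. Adds over_18, address_verified.
Round 2: (i) [over_18 & citizen & address_verified -> household_head]. Adds household_head.
Round 3: (ii) [household_head & citizen -> identity_verified]. Adds identity_verified.
Round 4: (iv) [identity_verified & citizen -> eligible_subsidy]. Adds eligible_subsidy.
Closure: {address_verified, age_verified, citizen, eligible_subsidy, eligible_tier1, enrolled_program, has_valid_id, household_head, identity_verified, notify_finance, over_18, resident, tax_filed} — 13 facts.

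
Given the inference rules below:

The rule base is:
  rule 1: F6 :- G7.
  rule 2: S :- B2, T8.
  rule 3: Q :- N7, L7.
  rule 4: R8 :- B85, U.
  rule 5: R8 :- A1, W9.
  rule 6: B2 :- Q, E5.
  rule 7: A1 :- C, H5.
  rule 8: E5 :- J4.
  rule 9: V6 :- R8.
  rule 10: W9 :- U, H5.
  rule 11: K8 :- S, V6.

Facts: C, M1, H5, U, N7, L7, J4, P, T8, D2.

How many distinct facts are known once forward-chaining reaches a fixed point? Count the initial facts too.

19

[1] rule 3 [Q :- N7, L7.]; rule 7 [A1 :- C, H5.]; rule 8 [E5 :- J4.]; rule 10 [W9 :- U, H5.]. ⇒ new: Q, A1, E5, W9.
[2] rule 5 [R8 :- A1, W9.]; rule 6 [B2 :- Q, E5.]. ⇒ new: R8, B2.
[3] rule 2 [S :- B2, T8.]; rule 9 [V6 :- R8.]. ⇒ new: S, V6.
[4] rule 11 [K8 :- S, V6.]. ⇒ new: K8.
Closure: {A1, B2, C, D2, E5, H5, J4, K8, L7, M1, N7, P, Q, R8, S, T8, U, V6, W9} — 19 facts.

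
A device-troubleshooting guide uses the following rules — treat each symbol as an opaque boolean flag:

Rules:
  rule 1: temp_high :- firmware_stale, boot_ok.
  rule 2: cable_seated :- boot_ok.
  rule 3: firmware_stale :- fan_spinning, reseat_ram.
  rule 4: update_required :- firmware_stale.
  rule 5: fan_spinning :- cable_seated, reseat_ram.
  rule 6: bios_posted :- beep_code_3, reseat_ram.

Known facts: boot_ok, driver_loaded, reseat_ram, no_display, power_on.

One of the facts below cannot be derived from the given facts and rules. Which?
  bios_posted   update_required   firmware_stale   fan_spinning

Round 1 — rule 2, derive cable_seated.
Round 2 — rule 5, derive fan_spinning.
Round 3 — rule 3, derive firmware_stale.
Round 4 — rule 1, rule 4, derive temp_high, update_required.
Derived: firmware_stale (round 3), update_required (round 4), fan_spinning (round 2). bios_posted never appears in any round.

bios_posted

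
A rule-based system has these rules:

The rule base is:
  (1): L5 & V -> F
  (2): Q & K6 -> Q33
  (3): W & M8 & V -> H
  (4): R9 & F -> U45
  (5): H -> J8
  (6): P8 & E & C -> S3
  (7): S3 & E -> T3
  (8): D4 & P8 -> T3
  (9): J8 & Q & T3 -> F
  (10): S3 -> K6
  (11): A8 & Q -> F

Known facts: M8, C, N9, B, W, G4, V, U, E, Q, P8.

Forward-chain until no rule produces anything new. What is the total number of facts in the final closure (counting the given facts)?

Round 1: (3) [W & M8 & V -> H]; (6) [P8 & E & C -> S3]. Adds H, S3.
Round 2: (5) [H -> J8]; (7) [S3 & E -> T3]; (10) [S3 -> K6]. Adds J8, T3, K6.
Round 3: (2) [Q & K6 -> Q33]; (9) [J8 & Q & T3 -> F]. Adds Q33, F.
Closure: {B, C, E, F, G4, H, J8, K6, M8, N9, P8, Q, Q33, S3, T3, U, V, W} — 18 facts.

18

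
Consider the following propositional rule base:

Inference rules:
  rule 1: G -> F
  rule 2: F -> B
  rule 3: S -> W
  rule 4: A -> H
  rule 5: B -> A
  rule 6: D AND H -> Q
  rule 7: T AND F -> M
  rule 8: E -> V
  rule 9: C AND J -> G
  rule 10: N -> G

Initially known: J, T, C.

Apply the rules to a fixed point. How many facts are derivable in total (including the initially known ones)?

Round 1 fires rule 9, giving G.
Round 2 fires rule 1, giving F.
Round 3 fires rule 2, rule 7, giving B, M.
Round 4 fires rule 5, giving A.
Round 5 fires rule 4, giving H.
Closure: {A, B, C, F, G, H, J, M, T} — 9 facts.

9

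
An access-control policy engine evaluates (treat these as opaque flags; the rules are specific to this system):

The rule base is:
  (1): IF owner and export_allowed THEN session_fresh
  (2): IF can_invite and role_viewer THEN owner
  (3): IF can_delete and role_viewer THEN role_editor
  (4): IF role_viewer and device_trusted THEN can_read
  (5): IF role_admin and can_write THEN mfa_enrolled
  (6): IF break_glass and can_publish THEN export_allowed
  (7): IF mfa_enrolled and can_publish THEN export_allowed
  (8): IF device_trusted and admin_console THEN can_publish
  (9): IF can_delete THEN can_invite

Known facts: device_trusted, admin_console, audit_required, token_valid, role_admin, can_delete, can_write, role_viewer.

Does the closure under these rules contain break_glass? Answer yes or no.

Round 1: (3) [IF can_delete and role_viewer THEN role_editor]; (4) [IF role_viewer and device_trusted THEN can_read]; (5) [IF role_admin and can_write THEN mfa_enrolled]; (8) [IF device_trusted and admin_console THEN can_publish]; (9) [IF can_delete THEN can_invite]. Adds role_editor, can_read, mfa_enrolled, can_publish, can_invite.
Round 2: (2) [IF can_invite and role_viewer THEN owner]; (7) [IF mfa_enrolled and can_publish THEN export_allowed]. Adds owner, export_allowed.
Round 3: (1) [IF owner and export_allowed THEN session_fresh]. Adds session_fresh.
Fixed point reached. No rule has break_glass as a consequent, and it is not given.

no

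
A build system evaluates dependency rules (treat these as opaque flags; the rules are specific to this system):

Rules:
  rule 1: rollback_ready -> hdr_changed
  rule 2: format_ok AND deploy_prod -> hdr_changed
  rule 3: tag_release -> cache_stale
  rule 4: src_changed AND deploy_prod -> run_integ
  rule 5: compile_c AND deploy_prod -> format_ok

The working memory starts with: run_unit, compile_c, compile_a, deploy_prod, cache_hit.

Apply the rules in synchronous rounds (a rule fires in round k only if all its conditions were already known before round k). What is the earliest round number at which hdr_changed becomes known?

2

Round 1 fires rule 5, giving format_ok.
Round 2 fires rule 2, giving hdr_changed.
hdr_changed first appears in round 2.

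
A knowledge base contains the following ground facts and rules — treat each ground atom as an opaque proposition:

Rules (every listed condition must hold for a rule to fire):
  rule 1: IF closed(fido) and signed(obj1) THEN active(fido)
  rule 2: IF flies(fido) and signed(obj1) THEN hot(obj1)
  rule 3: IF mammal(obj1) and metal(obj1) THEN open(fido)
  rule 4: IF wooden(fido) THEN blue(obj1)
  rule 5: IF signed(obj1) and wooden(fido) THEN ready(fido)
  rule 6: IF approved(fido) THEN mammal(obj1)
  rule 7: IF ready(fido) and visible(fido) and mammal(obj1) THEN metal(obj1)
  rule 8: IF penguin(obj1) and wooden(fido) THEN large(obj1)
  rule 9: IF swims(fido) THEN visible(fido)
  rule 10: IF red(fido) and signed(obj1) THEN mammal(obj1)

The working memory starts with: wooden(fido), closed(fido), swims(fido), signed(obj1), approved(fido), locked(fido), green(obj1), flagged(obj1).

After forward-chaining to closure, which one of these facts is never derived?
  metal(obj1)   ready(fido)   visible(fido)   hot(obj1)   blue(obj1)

Round 1: rule 1 [IF closed(fido) and signed(obj1) THEN active(fido)]; rule 4 [IF wooden(fido) THEN blue(obj1)]; rule 5 [IF signed(obj1) and wooden(fido) THEN ready(fido)]; rule 6 [IF approved(fido) THEN mammal(obj1)]; rule 9 [IF swims(fido) THEN visible(fido)]. Adds active(fido), blue(obj1), ready(fido), mammal(obj1), visible(fido).
Round 2: rule 7 [IF ready(fido) and visible(fido) and mammal(obj1) THEN metal(obj1)]. Adds metal(obj1).
Round 3: rule 3 [IF mammal(obj1) and metal(obj1) THEN open(fido)]. Adds open(fido).
Derived: ready(fido) (round 1), blue(obj1) (round 1), visible(fido) (round 1), metal(obj1) (round 2). hot(obj1) never appears in any round.

hot(obj1)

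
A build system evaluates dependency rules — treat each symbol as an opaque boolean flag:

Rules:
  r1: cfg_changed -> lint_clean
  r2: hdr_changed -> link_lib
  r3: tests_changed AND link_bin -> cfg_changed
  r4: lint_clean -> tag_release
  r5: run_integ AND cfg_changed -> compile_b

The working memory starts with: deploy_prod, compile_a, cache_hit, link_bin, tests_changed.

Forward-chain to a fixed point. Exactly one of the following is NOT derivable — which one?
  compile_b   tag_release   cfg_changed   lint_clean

Round 1 fires r3, giving cfg_changed.
Round 2 fires r1, giving lint_clean.
Round 3 fires r4, giving tag_release.
Derived: cfg_changed (round 1), lint_clean (round 2), tag_release (round 3). compile_b never appears in any round.

compile_b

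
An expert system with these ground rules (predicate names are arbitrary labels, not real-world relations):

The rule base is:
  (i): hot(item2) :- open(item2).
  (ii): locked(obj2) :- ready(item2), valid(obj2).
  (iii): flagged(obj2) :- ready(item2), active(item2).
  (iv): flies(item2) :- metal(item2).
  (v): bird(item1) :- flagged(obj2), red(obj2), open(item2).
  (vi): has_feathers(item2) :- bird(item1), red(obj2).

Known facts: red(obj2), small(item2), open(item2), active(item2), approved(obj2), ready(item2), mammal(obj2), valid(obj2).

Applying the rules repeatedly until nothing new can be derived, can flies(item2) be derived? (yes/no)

Round 1: (i) [hot(item2) :- open(item2).]; (ii) [locked(obj2) :- ready(item2), valid(obj2).]; (iii) [flagged(obj2) :- ready(item2), active(item2).]. New: hot(item2), locked(obj2), flagged(obj2).
Round 2: (v) [bird(item1) :- flagged(obj2), red(obj2), open(item2).]. New: bird(item1).
Round 3: (vi) [has_feathers(item2) :- bird(item1), red(obj2).]. New: has_feathers(item2).
Fixed point reached. flies(item2) is concluded only by (iv); (iv) needs metal(item2) (never derived).

no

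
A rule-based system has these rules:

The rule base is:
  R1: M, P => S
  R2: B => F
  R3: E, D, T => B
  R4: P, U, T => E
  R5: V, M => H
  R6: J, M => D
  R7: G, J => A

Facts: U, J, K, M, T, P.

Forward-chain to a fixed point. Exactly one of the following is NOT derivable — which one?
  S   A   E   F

[1] R1 [M, P => S]; R4 [P, U, T => E]; R6 [J, M => D]. ⇒ new: S, E, D.
[2] R3 [E, D, T => B]. ⇒ new: B.
[3] R2 [B => F]. ⇒ new: F.
Derived: S (round 1), E (round 1), F (round 3). A never appears in any round.

A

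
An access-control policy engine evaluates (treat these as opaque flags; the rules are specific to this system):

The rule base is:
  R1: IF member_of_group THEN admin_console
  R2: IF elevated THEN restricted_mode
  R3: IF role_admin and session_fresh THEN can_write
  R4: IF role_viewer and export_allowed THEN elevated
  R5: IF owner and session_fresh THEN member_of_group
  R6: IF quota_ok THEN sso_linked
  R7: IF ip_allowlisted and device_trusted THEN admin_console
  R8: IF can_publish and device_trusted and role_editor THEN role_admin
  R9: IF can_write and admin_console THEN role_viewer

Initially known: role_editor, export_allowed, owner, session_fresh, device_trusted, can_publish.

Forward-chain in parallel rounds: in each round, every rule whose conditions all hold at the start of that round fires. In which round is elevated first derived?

Round 1 — R5, R8, derive member_of_group, role_admin.
Round 2 — R1, R3, derive admin_console, can_write.
Round 3 — R9, derive role_viewer.
Round 4 — R4, derive elevated.
elevated first appears in round 4.

4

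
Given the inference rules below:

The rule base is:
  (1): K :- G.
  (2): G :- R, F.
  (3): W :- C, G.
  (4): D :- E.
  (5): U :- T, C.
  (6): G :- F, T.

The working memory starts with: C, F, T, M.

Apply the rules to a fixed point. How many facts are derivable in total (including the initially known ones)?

8

[1] (5) [U :- T, C.]; (6) [G :- F, T.]. ⇒ new: U, G.
[2] (1) [K :- G.]; (3) [W :- C, G.]. ⇒ new: K, W.
Closure: {C, F, G, K, M, T, U, W} — 8 facts.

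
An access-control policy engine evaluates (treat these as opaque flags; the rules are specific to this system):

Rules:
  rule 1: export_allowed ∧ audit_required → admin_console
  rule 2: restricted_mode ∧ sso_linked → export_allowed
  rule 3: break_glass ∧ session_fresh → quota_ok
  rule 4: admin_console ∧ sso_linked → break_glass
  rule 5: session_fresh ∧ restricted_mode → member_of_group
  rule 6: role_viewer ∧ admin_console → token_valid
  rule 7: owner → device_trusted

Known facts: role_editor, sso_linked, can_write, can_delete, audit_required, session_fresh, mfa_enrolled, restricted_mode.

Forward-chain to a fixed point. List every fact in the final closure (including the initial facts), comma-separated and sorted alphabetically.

admin_console, audit_required, break_glass, can_delete, can_write, export_allowed, member_of_group, mfa_enrolled, quota_ok, restricted_mode, role_editor, session_fresh, sso_linked

Round 1: rule 2 [restricted_mode ∧ sso_linked → export_allowed]; rule 5 [session_fresh ∧ restricted_mode → member_of_group]. Adds export_allowed, member_of_group.
Round 2: rule 1 [export_allowed ∧ audit_required → admin_console]. Adds admin_console.
Round 3: rule 4 [admin_console ∧ sso_linked → break_glass]. Adds break_glass.
Round 4: rule 3 [break_glass ∧ session_fresh → quota_ok]. Adds quota_ok.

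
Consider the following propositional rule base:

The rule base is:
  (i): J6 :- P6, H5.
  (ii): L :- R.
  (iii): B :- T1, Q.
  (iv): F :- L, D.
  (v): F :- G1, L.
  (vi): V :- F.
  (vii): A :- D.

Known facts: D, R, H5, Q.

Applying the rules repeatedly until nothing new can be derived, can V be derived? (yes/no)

Round 1 fires (ii), (vii), giving L, A.
Round 2 fires (iv), giving F.
Round 3 fires (vi), giving V.
V appears in round 3, so it is derivable.

yes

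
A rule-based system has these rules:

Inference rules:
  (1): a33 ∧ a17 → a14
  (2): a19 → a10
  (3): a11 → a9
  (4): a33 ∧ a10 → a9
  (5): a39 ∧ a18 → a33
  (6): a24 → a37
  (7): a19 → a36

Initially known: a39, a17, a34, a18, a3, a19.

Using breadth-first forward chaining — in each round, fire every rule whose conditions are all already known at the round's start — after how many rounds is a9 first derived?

2

[1] (2) [a19 → a10]; (5) [a39 ∧ a18 → a33]; (7) [a19 → a36]. ⇒ new: a10, a33, a36.
[2] (1) [a33 ∧ a17 → a14]; (4) [a33 ∧ a10 → a9]. ⇒ new: a14, a9.
a9 first appears in round 2.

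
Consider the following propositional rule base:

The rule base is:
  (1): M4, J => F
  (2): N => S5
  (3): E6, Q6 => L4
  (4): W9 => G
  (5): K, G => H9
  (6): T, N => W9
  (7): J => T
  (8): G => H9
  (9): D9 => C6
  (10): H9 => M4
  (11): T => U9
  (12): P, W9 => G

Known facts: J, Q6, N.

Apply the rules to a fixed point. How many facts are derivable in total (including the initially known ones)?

Round 1 — (2), (7), derive S5, T.
Round 2 — (6), (11), derive W9, U9.
Round 3 — (4), derive G.
Round 4 — (8), derive H9.
Round 5 — (10), derive M4.
Round 6 — (1), derive F.
Closure: {F, G, H9, J, M4, N, Q6, S5, T, U9, W9} — 11 facts.

11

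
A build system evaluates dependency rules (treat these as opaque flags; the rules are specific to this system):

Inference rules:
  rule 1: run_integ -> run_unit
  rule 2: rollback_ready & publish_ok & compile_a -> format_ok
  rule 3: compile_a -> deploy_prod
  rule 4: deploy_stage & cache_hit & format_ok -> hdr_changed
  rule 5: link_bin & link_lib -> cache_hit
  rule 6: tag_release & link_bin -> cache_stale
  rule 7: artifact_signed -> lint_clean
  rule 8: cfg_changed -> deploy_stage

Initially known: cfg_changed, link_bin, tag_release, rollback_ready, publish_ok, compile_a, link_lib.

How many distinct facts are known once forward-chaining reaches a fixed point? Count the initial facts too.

13

Round 1 fires rule 2, rule 3, rule 5, rule 6, rule 8, giving format_ok, deploy_prod, cache_hit, cache_stale, deploy_stage.
Round 2 fires rule 4, giving hdr_changed.
Closure: {cache_hit, cache_stale, cfg_changed, compile_a, deploy_prod, deploy_stage, format_ok, hdr_changed, link_bin, link_lib, publish_ok, rollback_ready, tag_release} — 13 facts.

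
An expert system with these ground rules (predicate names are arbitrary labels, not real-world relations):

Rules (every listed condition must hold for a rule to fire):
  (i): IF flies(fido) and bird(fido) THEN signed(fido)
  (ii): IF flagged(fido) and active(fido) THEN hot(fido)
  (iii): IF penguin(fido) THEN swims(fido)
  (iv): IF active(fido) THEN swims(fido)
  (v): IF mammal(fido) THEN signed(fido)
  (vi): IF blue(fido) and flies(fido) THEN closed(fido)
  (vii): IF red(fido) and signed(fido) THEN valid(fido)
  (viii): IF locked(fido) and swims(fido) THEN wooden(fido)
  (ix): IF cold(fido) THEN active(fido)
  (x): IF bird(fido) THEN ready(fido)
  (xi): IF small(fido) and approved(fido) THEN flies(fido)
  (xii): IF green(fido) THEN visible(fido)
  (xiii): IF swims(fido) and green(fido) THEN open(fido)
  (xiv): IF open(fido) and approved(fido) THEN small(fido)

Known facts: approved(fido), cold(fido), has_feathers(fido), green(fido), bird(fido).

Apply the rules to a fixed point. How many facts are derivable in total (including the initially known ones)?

13

Round 1: (ix) [IF cold(fido) THEN active(fido)]; (x) [IF bird(fido) THEN ready(fido)]; (xii) [IF green(fido) THEN visible(fido)]. New: active(fido), ready(fido), visible(fido).
Round 2: (iv) [IF active(fido) THEN swims(fido)]. New: swims(fido).
Round 3: (xiii) [IF swims(fido) and green(fido) THEN open(fido)]. New: open(fido).
Round 4: (xiv) [IF open(fido) and approved(fido) THEN small(fido)]. New: small(fido).
Round 5: (xi) [IF small(fido) and approved(fido) THEN flies(fido)]. New: flies(fido).
Round 6: (i) [IF flies(fido) and bird(fido) THEN signed(fido)]. New: signed(fido).
Closure: {active(fido), approved(fido), bird(fido), cold(fido), flies(fido), green(fido), has_feathers(fido), open(fido), ready(fido), signed(fido), small(fido), swims(fido), visible(fido)} — 13 facts.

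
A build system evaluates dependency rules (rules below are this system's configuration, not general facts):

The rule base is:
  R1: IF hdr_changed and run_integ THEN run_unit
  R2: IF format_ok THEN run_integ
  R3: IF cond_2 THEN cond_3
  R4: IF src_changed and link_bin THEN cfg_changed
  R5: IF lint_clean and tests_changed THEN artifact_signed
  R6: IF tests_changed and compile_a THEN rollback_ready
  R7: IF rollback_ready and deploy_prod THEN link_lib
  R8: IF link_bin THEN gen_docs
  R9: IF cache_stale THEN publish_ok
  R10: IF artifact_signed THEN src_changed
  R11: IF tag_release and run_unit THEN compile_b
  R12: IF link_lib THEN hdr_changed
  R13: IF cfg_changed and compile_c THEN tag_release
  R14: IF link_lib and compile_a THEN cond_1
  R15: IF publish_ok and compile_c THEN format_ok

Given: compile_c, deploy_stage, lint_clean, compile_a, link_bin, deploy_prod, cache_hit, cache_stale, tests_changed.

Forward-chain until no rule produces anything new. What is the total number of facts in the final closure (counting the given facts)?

Round 1 fires R5, R6, R8, R9, giving artifact_signed, rollback_ready, gen_docs, publish_ok.
Round 2 fires R7, R10, R15, giving link_lib, src_changed, format_ok.
Round 3 fires R2, R4, R12, R14, giving run_integ, cfg_changed, hdr_changed, cond_1.
Round 4 fires R1, R13, giving run_unit, tag_release.
Round 5 fires R11, giving compile_b.
Closure: {artifact_signed, cache_hit, cache_stale, cfg_changed, compile_a, compile_b, compile_c, cond_1, deploy_prod, deploy_stage, format_ok, gen_docs, hdr_changed, link_bin, link_lib, lint_clean, publish_ok, rollback_ready, run_integ, run_unit, src_changed, tag_release, tests_changed} — 23 facts.

23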